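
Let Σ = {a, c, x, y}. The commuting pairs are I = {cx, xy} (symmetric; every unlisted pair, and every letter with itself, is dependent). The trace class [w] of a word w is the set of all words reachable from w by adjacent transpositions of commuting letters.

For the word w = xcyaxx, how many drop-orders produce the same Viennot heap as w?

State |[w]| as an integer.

3

#0=x has no predecessor
#1=c has no predecessor
#2=y depends on [1:c]
#3=a depends on [0:x, 2:y]
#4=x depends on [3:a]
#5=x depends on [4:x]
sources: [0:x, 1:c]
N(rest) = Σ N(rest − s) over sources s of rest; N(one piece) = 1:
  size 1 → [5]=1
  size 2 → [4,5]=1
  size 3 → [3,4,5]=1
  size 4 → [0,3,4,5]=1  [2,3,4,5]=1
  first=0(x) contributes 1
  first=1(c) contributes 2
|[w]| = 3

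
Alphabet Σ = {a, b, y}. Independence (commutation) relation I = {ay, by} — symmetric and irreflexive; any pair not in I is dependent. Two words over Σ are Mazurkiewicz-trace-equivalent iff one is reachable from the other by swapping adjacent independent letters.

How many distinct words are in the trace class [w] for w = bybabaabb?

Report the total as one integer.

0(b) covers ∅
1(y) covers ∅
2(b) covers 0:b
3(a) covers 2:b
4(b) covers 3:a
5(a) covers 4:b
6(a) covers 5:a
7(b) covers 6:a
8(b) covers 7:b
floor of heap: 0:b, 1:y
completions by unplaced set U, small U first (add the entries for U minus each lowest piece of U):
  |U|=1: {1}:1  {8}:1
  |U|=2: {1,8}:2  {7,8}:1
  |U|=3: {1,7,8}:3  {6,7,8}:1
  |U|=4: {1,6,7,8}:4  {5,6,7,8}:1
  |U|=5: {1,5,6,7,8}:5  {4,5,6,7,8}:1
  |U|=6: {1,4,5,6,7,8}:6  {3,4,5,6,7,8}:1
  |U|=7: {1,3,4,5,6,7,8}:7  {2,3,4,5,6,7,8}:1
  start at 0(b): 8
  start at 1(y): 1
sum over floor = 9

9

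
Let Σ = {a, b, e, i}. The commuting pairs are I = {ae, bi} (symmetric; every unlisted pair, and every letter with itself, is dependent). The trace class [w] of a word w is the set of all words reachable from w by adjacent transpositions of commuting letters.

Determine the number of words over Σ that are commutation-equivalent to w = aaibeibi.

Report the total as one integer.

6

piece 0:a — minimal
piece 1:a rests on {0:a}
piece 2:i rests on {1:a}
piece 3:b rests on {1:a}
piece 4:e rests on {2:i, 3:b}
piece 5:i rests on {4:e}
piece 6:b rests on {4:e}
piece 7:i rests on {5:i}
minimal pieces: {0:a}
ways to finish when only these pieces remain (= sum over removing one remaining piece with nothing left below it):
  1 left: {6}→1  {7}→1
  2 left: {5,7}→1  {6,7}→2
  3 left: {5,6,7}→3
  4 left: {4,5,6,7}→3
  5 left: {2,4,5,6,7}→3  {3,4,5,6,7}→3
  6 left: {2,3,4,5,6,7}→6
  placing 0:a first → 6 extensions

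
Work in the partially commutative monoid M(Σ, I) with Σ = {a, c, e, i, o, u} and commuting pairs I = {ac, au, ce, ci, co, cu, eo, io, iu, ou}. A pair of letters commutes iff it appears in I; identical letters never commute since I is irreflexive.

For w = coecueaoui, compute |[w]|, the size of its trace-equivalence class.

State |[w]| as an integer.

0(c) covers ∅
1(o) covers ∅
2(e) covers ∅
3(c) covers 0:c
4(u) covers 2:e
5(e) covers 4:u
6(a) covers 1:o, 5:e
7(o) covers 6:a
8(u) covers 5:e
9(i) covers 6:a
floor of heap: 0:c, 1:o, 2:e
completions by unplaced set U, small U first (add the entries for U minus each lowest piece of U):
  |U|=1: {3}:1  {7}:1  {8}:1  {9}:1
  |U|=2: {0,3}:1  {3,7}:2  {3,8}:2  {3,9}:2  {7,8}:2  {7,9}:2  {8,9}:2
  |U|=3: {0,3,7}:3  {0,3,8}:3  {0,3,9}:3  {3,7,8}:6  {3,7,9}:6  {3,8,9}:6  {6,7,9}:2  {7,8,9}:6
  |U|=4: {0,3,7,8}:12  {0,3,7,9}:12  {0,3,8,9}:12  {1,6,7,9}:2  {3,6,7,9}:8  {3,7,8,9}:24  {6,7,8,9}:8
  |U|=5: {0,3,6,7,9}:20  {0,3,7,8,9}:60  {1,3,6,7,9}:10  {1,6,7,8,9}:10  {3,6,7,8,9}:40  {5,6,7,8,9}:8
  |U|=6: {0,1,3,6,7,9}:30  {0,3,6,7,8,9}:120  {1,3,6,7,8,9}:60  {1,5,6,7,8,9}:18  {3,5,6,7,8,9}:48  {4,5,6,7,8,9}:8
  |U|=7: {0,1,3,6,7,8,9}:210  {0,3,5,6,7,8,9}:168  {1,3,5,6,7,8,9}:126  {1,4,5,6,7,8,9}:26  {2,4,5,6,7,8,9}:8  {3,4,5,6,7,8,9}:56
  |U|=8: {0,1,3,5,6,7,8,9}:504  {0,3,4,5,6,7,8,9}:224  {1,2,4,5,6,7,8,9}:34  {1,3,4,5,6,7,8,9}:208  {2,3,4,5,6,7,8,9}:64
  start at 0(c): 306
  start at 1(o): 288
  start at 2(e): 936
sum over floor = 1530

1530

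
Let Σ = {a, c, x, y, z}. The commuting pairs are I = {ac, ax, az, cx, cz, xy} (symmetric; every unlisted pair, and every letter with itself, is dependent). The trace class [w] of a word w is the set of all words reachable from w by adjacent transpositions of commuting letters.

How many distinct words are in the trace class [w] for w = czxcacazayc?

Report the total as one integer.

1680

0(c) covers ∅
1(z) covers ∅
2(x) covers 1:z
3(c) covers 0:c
4(a) covers ∅
5(c) covers 3:c
6(a) covers 4:a
7(z) covers 2:x
8(a) covers 6:a
9(y) covers 5:c, 7:z, 8:a
10(c) covers 9:y
floor of heap: 0:c, 1:z, 4:a
completions by unplaced set U, small U first (add the entries for U minus each lowest piece of U):
  |U|=1: {10}:1
  |U|=2: {9,10}:1
  |U|=3: {5,9,10}:1  {7,9,10}:1  {8,9,10}:1
  |U|=4: {2,7,9,10}:1  {3,5,9,10}:1  {5,7,9,10}:2  {5,8,9,10}:2  {6,8,9,10}:1  {7,8,9,10}:2
  |U|=5: {0,3,5,9,10}:1  {1,2,7,9,10}:1  {2,5,7,9,10}:3  {2,7,8,9,10}:3  {3,5,7,9,10}:3  {3,5,8,9,10}:3  {4,6,8,9,10}:1  {5,6,8,9,10}:3  {5,7,8,9,10}:6  {6,7,8,9,10}:3
  |U|=6: {0,3,5,7,9,10}:4  {0,3,5,8,9,10}:4  {1,2,5,7,9,10}:4  {1,2,7,8,9,10}:4  {2,3,5,7,9,10}:6  {2,5,7,8,9,10}:12  {2,6,7,8,9,10}:6  {3,5,6,8,9,10}:6  {3,5,7,8,9,10}:12  {4,5,6,8,9,10}:4  {4,6,7,8,9,10}:4  {5,6,7,8,9,10}:12
  |U|=7: {0,2,3,5,7,9,10}:10  {0,3,5,6,8,9,10}:10  {0,3,5,7,8,9,10}:20  {1,2,3,5,7,9,10}:10  {1,2,5,7,8,9,10}:20  {1,2,6,7,8,9,10}:10  {2,3,5,7,8,9,10}:30  {2,4,6,7,8,9,10}:10  {2,5,6,7,8,9,10}:30  {3,4,5,6,8,9,10}:10  {3,5,6,7,8,9,10}:30  {4,5,6,7,8,9,10}:20
  |U|=8: {0,1,2,3,5,7,9,10}:20  {0,2,3,5,7,8,9,10}:60  {0,3,4,5,6,8,9,10}:20  {0,3,5,6,7,8,9,10}:60  {1,2,3,5,7,8,9,10}:60  {1,2,4,6,7,8,9,10}:20  {1,2,5,6,7,8,9,10}:60  {2,3,5,6,7,8,9,10}:90  {2,4,5,6,7,8,9,10}:60  {3,4,5,6,7,8,9,10}:60
  |U|=9: {0,1,2,3,5,7,8,9,10}:140  {0,2,3,5,6,7,8,9,10}:210  {0,3,4,5,6,7,8,9,10}:140  {1,2,3,5,6,7,8,9,10}:210  {1,2,4,5,6,7,8,9,10}:140  {2,3,4,5,6,7,8,9,10}:210
  start at 0(c): 560
  start at 1(z): 560
  start at 4(a): 560
sum over floor = 1680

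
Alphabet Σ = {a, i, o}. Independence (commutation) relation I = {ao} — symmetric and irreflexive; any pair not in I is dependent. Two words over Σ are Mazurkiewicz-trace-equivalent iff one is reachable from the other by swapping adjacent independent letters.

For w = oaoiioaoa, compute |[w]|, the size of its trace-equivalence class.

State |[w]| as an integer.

#0=o has no predecessor
#1=a has no predecessor
#2=o depends on [0:o]
#3=i depends on [1:a, 2:o]
#4=i depends on [3:i]
#5=o depends on [4:i]
#6=a depends on [4:i]
#7=o depends on [5:o]
#8=a depends on [6:a]
sources: [0:o, 1:a]
N(rest) = Σ N(rest − s) over sources s of rest; N(one piece) = 1:
  size 1 → [7]=1  [8]=1
  size 2 → [5,7]=1  [6,8]=1  [7,8]=2
  size 3 → [5,7,8]=3  [6,7,8]=3
  size 4 → [5,6,7,8]=6
  size 5 → [4,5,6,7,8]=6
  size 6 → [3,4,5,6,7,8]=6
  size 7 → [1,3,4,5,6,7,8]=6  [2,3,4,5,6,7,8]=6
  first=0(o) contributes 12
  first=1(a) contributes 6
|[w]| = 18

18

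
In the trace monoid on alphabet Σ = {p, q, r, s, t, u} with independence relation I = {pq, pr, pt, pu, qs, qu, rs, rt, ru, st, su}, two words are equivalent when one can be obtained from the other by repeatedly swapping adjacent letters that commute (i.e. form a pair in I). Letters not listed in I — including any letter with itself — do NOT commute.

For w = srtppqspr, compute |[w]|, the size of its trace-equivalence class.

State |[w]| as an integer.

drop 0:s onto floor
drop 1:r onto floor
drop 2:t onto floor
drop 3:p onto {0:s}
drop 4:p onto {3:p}
drop 5:q onto {1:r, 2:t}
drop 6:s onto {4:p}
drop 7:p onto {6:s}
drop 8:r onto {5:q}
ground layer = {0:s, 1:r, 2:t}
drop-orders for the pieces not yet dropped (sum over which currently-grounded one goes next):
  1 to go: {7} 1  {8} 1
  2 to go: {5,8} 1  {6,7} 1  {7,8} 2
  3 to go: {1,5,8} 1  {2,5,8} 1  {4,6,7} 1  {5,7,8} 3  {6,7,8} 3
  4 to go: {1,2,5,8} 2  {1,5,7,8} 4  {2,5,7,8} 4  {3,4,6,7} 1  {4,6,7,8} 4  {5,6,7,8} 6
  5 to go: {0,3,4,6,7} 1  {1,2,5,7,8} 10  {1,5,6,7,8} 10  {2,5,6,7,8} 10  {3,4,6,7,8} 5  {4,5,6,7,8} 10
  6 to go: {0,3,4,6,7,8} 6  {1,2,5,6,7,8} 30  {1,4,5,6,7,8} 20  {2,4,5,6,7,8} 20  {3,4,5,6,7,8} 15
  7 to go: {0,3,4,5,6,7,8} 21  {1,2,4,5,6,7,8} 70  {1,3,4,5,6,7,8} 35  {2,3,4,5,6,7,8} 35
  if 0:s drops first: 140 orders
  if 1:r drops first: 56 orders
  if 2:t drops first: 56 orders
heap linearizations: 252

252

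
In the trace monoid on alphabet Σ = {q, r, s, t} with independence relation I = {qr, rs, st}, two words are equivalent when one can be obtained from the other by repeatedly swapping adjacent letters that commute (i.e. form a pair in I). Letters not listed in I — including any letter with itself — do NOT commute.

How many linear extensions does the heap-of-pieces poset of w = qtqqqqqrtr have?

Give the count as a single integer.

drop 0:q onto floor
drop 1:t onto {0:q}
drop 2:q onto {1:t}
drop 3:q onto {2:q}
drop 4:q onto {3:q}
drop 5:q onto {4:q}
drop 6:q onto {5:q}
drop 7:r onto {1:t}
drop 8:t onto {6:q, 7:r}
drop 9:r onto {8:t}
ground layer = {0:q}
drop-orders for the pieces not yet dropped (sum over which currently-grounded one goes next):
  1 to go: {9} 1
  2 to go: {8,9} 1
  3 to go: {6,8,9} 1  {7,8,9} 1
  4 to go: {5,6,8,9} 1  {6,7,8,9} 2
  5 to go: {4,5,6,8,9} 1  {5,6,7,8,9} 3
  6 to go: {3,4,5,6,8,9} 1  {4,5,6,7,8,9} 4
  7 to go: {2,3,4,5,6,8,9} 1  {3,4,5,6,7,8,9} 5
  8 to go: {2,3,4,5,6,7,8,9} 6
  if 0:q drops first: 6 orders

6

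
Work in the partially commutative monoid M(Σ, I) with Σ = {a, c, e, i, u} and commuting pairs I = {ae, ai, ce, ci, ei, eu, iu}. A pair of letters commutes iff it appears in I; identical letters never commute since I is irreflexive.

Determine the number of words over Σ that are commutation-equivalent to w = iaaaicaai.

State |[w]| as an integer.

0(i) covers ∅
1(a) covers ∅
2(a) covers 1:a
3(a) covers 2:a
4(i) covers 0:i
5(c) covers 3:a
6(a) covers 5:c
7(a) covers 6:a
8(i) covers 4:i
floor of heap: 0:i, 1:a
completions by unplaced set U, small U first (add the entries for U minus each lowest piece of U):
  |U|=1: {7}:1  {8}:1
  |U|=2: {4,8}:1  {6,7}:1  {7,8}:2
  |U|=3: {0,4,8}:1  {4,7,8}:3  {5,6,7}:1  {6,7,8}:3
  |U|=4: {0,4,7,8}:4  {3,5,6,7}:1  {4,6,7,8}:6  {5,6,7,8}:4
  |U|=5: {0,4,6,7,8}:10  {2,3,5,6,7}:1  {3,5,6,7,8}:5  {4,5,6,7,8}:10
  |U|=6: {0,4,5,6,7,8}:20  {1,2,3,5,6,7}:1  {2,3,5,6,7,8}:6  {3,4,5,6,7,8}:15
  |U|=7: {0,3,4,5,6,7,8}:35  {1,2,3,5,6,7,8}:7  {2,3,4,5,6,7,8}:21
  start at 0(i): 28
  start at 1(a): 56
sum over floor = 84

84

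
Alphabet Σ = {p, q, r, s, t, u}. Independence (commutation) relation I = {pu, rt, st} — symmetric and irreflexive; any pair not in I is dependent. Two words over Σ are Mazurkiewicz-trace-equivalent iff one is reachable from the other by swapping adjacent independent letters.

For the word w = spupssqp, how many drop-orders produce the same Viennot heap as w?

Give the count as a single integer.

drop 0:s onto floor
drop 1:p onto {0:s}
drop 2:u onto {0:s}
drop 3:p onto {1:p}
drop 4:s onto {2:u, 3:p}
drop 5:s onto {4:s}
drop 6:q onto {5:s}
drop 7:p onto {6:q}
ground layer = {0:s}
drop-orders for the pieces not yet dropped (sum over which currently-grounded one goes next):
  1 to go: {7} 1
  2 to go: {6,7} 1
  3 to go: {5,6,7} 1
  4 to go: {4,5,6,7} 1
  5 to go: {2,4,5,6,7} 1  {3,4,5,6,7} 1
  6 to go: {1,3,4,5,6,7} 1  {2,3,4,5,6,7} 2
  if 0:s drops first: 3 orders

3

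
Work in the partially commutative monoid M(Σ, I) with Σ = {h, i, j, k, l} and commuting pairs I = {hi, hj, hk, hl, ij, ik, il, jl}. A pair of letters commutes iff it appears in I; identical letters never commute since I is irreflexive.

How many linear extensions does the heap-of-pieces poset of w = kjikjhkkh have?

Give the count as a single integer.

drop 0:k onto floor
drop 1:j onto {0:k}
drop 2:i onto floor
drop 3:k onto {1:j}
drop 4:j onto {3:k}
drop 5:h onto floor
drop 6:k onto {4:j}
drop 7:k onto {6:k}
drop 8:h onto {5:h}
ground layer = {0:k, 2:i, 5:h}
drop-orders for the pieces not yet dropped (sum over which currently-grounded one goes next):
  1 to go: {2} 1  {7} 1  {8} 1
  2 to go: {2,7} 2  {2,8} 2  {5,8} 1  {6,7} 1  {7,8} 2
  3 to go: {2,5,8} 3  {2,6,7} 3  {2,7,8} 6  {4,6,7} 1  {5,7,8} 3  {6,7,8} 3
  4 to go: {2,4,6,7} 4  {2,5,7,8} 12  {2,6,7,8} 12  {3,4,6,7} 1  {4,6,7,8} 4  {5,6,7,8} 6
  5 to go: {1,3,4,6,7} 1  {2,3,4,6,7} 5  {2,4,6,7,8} 20  {2,5,6,7,8} 30  {3,4,6,7,8} 5  {4,5,6,7,8} 10
  6 to go: {0,1,3,4,6,7} 1  {1,2,3,4,6,7} 6  {1,3,4,6,7,8} 6  {2,3,4,6,7,8} 30  {2,4,5,6,7,8} 60  {3,4,5,6,7,8} 15
  7 to go: {0,1,2,3,4,6,7} 7  {0,1,3,4,6,7,8} 7  {1,2,3,4,6,7,8} 42  {1,3,4,5,6,7,8} 21  {2,3,4,5,6,7,8} 105
  if 0:k drops first: 168 orders
  if 2:i drops first: 28 orders
  if 5:h drops first: 56 orders
heap linearizations: 252

252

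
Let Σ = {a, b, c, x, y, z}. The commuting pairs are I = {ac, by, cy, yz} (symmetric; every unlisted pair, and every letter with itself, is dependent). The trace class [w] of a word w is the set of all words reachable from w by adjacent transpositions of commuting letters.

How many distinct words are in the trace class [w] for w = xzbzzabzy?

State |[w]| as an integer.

drop 0:x onto floor
drop 1:z onto {0:x}
drop 2:b onto {1:z}
drop 3:z onto {2:b}
drop 4:z onto {3:z}
drop 5:a onto {4:z}
drop 6:b onto {5:a}
drop 7:z onto {6:b}
drop 8:y onto {5:a}
ground layer = {0:x}
drop-orders for the pieces not yet dropped (sum over which currently-grounded one goes next):
  1 to go: {7} 1  {8} 1
  2 to go: {6,7} 1  {7,8} 2
  3 to go: {6,7,8} 3
  4 to go: {5,6,7,8} 3
  5 to go: {4,5,6,7,8} 3
  6 to go: {3,4,5,6,7,8} 3
  7 to go: {2,3,4,5,6,7,8} 3
  if 0:x drops first: 3 orders

3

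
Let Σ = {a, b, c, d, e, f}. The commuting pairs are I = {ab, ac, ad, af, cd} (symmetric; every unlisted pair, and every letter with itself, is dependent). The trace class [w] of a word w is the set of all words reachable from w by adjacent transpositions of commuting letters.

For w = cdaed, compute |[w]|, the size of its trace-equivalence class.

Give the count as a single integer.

6

0(c) covers ∅
1(d) covers ∅
2(a) covers ∅
3(e) covers 0:c, 1:d, 2:a
4(d) covers 3:e
floor of heap: 0:c, 1:d, 2:a
completions by unplaced set U, small U first (add the entries for U minus each lowest piece of U):
  |U|=1: {4}:1
  |U|=2: {3,4}:1
  |U|=3: {0,3,4}:1  {1,3,4}:1  {2,3,4}:1
  start at 0(c): 2
  start at 1(d): 2
  start at 2(a): 2
sum over floor = 6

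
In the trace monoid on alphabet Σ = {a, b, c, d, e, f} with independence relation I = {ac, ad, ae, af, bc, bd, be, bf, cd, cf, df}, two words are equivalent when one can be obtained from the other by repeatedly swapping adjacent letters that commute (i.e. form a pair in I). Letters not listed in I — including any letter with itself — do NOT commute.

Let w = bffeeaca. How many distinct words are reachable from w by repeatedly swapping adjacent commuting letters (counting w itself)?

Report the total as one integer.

56

drop 0:b onto floor
drop 1:f onto floor
drop 2:f onto {1:f}
drop 3:e onto {2:f}
drop 4:e onto {3:e}
drop 5:a onto {0:b}
drop 6:c onto {4:e}
drop 7:a onto {5:a}
ground layer = {0:b, 1:f}
drop-orders for the pieces not yet dropped (sum over which currently-grounded one goes next):
  1 to go: {6} 1  {7} 1
  2 to go: {4,6} 1  {5,7} 1  {6,7} 2
  3 to go: {0,5,7} 1  {3,4,6} 1  {4,6,7} 3  {5,6,7} 3
  4 to go: {0,5,6,7} 4  {2,3,4,6} 1  {3,4,6,7} 4  {4,5,6,7} 6
  5 to go: {0,4,5,6,7} 10  {1,2,3,4,6} 1  {2,3,4,6,7} 5  {3,4,5,6,7} 10
  6 to go: {0,3,4,5,6,7} 20  {1,2,3,4,6,7} 6  {2,3,4,5,6,7} 15
  if 0:b drops first: 21 orders
  if 1:f drops first: 35 orders
heap linearizations: 56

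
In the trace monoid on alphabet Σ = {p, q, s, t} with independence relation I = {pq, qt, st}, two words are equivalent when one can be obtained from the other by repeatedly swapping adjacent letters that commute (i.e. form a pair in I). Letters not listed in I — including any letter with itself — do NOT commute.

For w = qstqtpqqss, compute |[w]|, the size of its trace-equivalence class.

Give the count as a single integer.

52

0(q) covers ∅
1(s) covers 0:q
2(t) covers ∅
3(q) covers 1:s
4(t) covers 2:t
5(p) covers 1:s, 4:t
6(q) covers 3:q
7(q) covers 6:q
8(s) covers 5:p, 7:q
9(s) covers 8:s
floor of heap: 0:q, 2:t
completions by unplaced set U, small U first (add the entries for U minus each lowest piece of U):
  |U|=1: {9}:1
  |U|=2: {8,9}:1
  |U|=3: {5,8,9}:1  {7,8,9}:1
  |U|=4: {4,5,8,9}:1  {5,7,8,9}:2  {6,7,8,9}:1
  |U|=5: {2,4,5,8,9}:1  {3,6,7,8,9}:1  {4,5,7,8,9}:3  {5,6,7,8,9}:3
  |U|=6: {2,4,5,7,8,9}:4  {3,5,6,7,8,9}:4  {4,5,6,7,8,9}:6
  |U|=7: {1,3,5,6,7,8,9}:4  {2,4,5,6,7,8,9}:10  {3,4,5,6,7,8,9}:10
  |U|=8: {0,1,3,5,6,7,8,9}:4  {1,3,4,5,6,7,8,9}:14  {2,3,4,5,6,7,8,9}:20
  start at 0(q): 34
  start at 2(t): 18
sum over floor = 52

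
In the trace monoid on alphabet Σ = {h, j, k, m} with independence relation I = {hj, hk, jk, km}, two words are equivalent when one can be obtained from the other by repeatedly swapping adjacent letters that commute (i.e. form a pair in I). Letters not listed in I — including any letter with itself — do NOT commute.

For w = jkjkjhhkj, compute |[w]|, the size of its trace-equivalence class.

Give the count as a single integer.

#0=j has no predecessor
#1=k has no predecessor
#2=j depends on [0:j]
#3=k depends on [1:k]
#4=j depends on [2:j]
#5=h has no predecessor
#6=h depends on [5:h]
#7=k depends on [3:k]
#8=j depends on [4:j]
sources: [0:j, 1:k, 5:h]
N(rest) = Σ N(rest − s) over sources s of rest; N(one piece) = 1:
  size 1 → [6]=1  [7]=1  [8]=1
  size 2 → [3,7]=1  [4,8]=1  [5,6]=1  [6,7]=2  [6,8]=2  [7,8]=2
  size 3 → [1,3,7]=1  [2,4,8]=1  [3,6,7]=3  [3,7,8]=3  [4,6,8]=3  [4,7,8]=3  [5,6,7]=3  [5,6,8]=3  [6,7,8]=6
  size 4 → [0,2,4,8]=1  [1,3,6,7]=4  [1,3,7,8]=4  [2,4,6,8]=4  [2,4,7,8]=4  [3,4,7,8]=6  [3,5,6,7]=6  [3,6,7,8]=12  [4,5,6,8]=6  [4,6,7,8]=12  [5,6,7,8]=12
  size 5 → [0,2,4,6,8]=5  [0,2,4,7,8]=5  [1,3,4,7,8]=10  [1,3,5,6,7]=10  [1,3,6,7,8]=20  [2,3,4,7,8]=10  [2,4,5,6,8]=10  [2,4,6,7,8]=20  [3,4,6,7,8]=30  [3,5,6,7,8]=30  [4,5,6,7,8]=30
  size 6 → [0,2,3,4,7,8]=15  [0,2,4,5,6,8]=15  [0,2,4,6,7,8]=30  [1,2,3,4,7,8]=20  [1,3,4,6,7,8]=60  [1,3,5,6,7,8]=60  [2,3,4,6,7,8]=60  [2,4,5,6,7,8]=60  [3,4,5,6,7,8]=90
  size 7 → [0,1,2,3,4,7,8]=35  [0,2,3,4,6,7,8]=105  [0,2,4,5,6,7,8]=105  [1,2,3,4,6,7,8]=140  [1,3,4,5,6,7,8]=210  [2,3,4,5,6,7,8]=210
  first=0(j) contributes 560
  first=1(k) contributes 420
  first=5(h) contributes 280
|[w]| = 1260

1260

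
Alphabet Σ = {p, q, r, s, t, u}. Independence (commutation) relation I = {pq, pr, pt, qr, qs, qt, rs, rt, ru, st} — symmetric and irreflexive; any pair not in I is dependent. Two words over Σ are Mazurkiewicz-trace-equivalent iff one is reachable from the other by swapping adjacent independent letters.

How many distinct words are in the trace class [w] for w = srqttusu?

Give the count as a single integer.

#0=s has no predecessor
#1=r has no predecessor
#2=q has no predecessor
#3=t has no predecessor
#4=t depends on [3:t]
#5=u depends on [0:s, 2:q, 4:t]
#6=s depends on [5:u]
#7=u depends on [6:s]
sources: [0:s, 1:r, 2:q, 3:t]
N(rest) = Σ N(rest − s) over sources s of rest; N(one piece) = 1:
  size 1 → [1]=1  [7]=1
  size 2 → [1,7]=2  [6,7]=1
  size 3 → [1,6,7]=3  [5,6,7]=1
  size 4 → [0,5,6,7]=1  [1,5,6,7]=4  [2,5,6,7]=1  [4,5,6,7]=1
  size 5 → [0,1,5,6,7]=5  [0,2,5,6,7]=2  [0,4,5,6,7]=2  [1,2,5,6,7]=5  [1,4,5,6,7]=5  [2,4,5,6,7]=2  [3,4,5,6,7]=1
  size 6 → [0,1,2,5,6,7]=12  [0,1,4,5,6,7]=12  [0,2,4,5,6,7]=6  [0,3,4,5,6,7]=3  [1,2,4,5,6,7]=12  [1,3,4,5,6,7]=6  [2,3,4,5,6,7]=3
  first=0(s) contributes 21
  first=1(r) contributes 12
  first=2(q) contributes 21
  first=3(t) contributes 42
|[w]| = 96

96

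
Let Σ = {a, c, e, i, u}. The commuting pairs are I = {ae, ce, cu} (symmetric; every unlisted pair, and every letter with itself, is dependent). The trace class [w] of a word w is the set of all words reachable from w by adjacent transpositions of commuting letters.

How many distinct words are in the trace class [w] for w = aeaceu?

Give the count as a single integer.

16

#0=a has no predecessor
#1=e has no predecessor
#2=a depends on [0:a]
#3=c depends on [2:a]
#4=e depends on [1:e]
#5=u depends on [2:a, 4:e]
sources: [0:a, 1:e]
N(rest) = Σ N(rest − s) over sources s of rest; N(one piece) = 1:
  size 1 → [3]=1  [5]=1
  size 2 → [3,5]=2  [4,5]=1
  size 3 → [1,4,5]=1  [2,3,5]=2  [3,4,5]=3
  size 4 → [0,2,3,5]=2  [1,3,4,5]=4  [2,3,4,5]=5
  first=0(a) contributes 9
  first=1(e) contributes 7
|[w]| = 16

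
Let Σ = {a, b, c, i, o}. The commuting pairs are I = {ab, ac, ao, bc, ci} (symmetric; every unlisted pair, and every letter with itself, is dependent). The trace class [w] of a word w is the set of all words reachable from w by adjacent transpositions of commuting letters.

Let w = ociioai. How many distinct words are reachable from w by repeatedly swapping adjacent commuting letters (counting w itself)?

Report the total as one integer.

7

#0=o has no predecessor
#1=c depends on [0:o]
#2=i depends on [0:o]
#3=i depends on [2:i]
#4=o depends on [1:c, 3:i]
#5=a depends on [3:i]
#6=i depends on [4:o, 5:a]
sources: [0:o]
N(rest) = Σ N(rest − s) over sources s of rest; N(one piece) = 1:
  size 1 → [6]=1
  size 2 → [4,6]=1  [5,6]=1
  size 3 → [1,4,6]=1  [4,5,6]=2
  size 4 → [1,4,5,6]=3  [3,4,5,6]=2
  size 5 → [1,3,4,5,6]=5  [2,3,4,5,6]=2
  first=0(o) contributes 7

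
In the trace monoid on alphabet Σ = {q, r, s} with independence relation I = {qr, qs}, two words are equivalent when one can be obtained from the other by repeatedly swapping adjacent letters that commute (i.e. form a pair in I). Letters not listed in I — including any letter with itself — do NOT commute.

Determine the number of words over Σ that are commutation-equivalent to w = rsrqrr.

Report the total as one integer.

#0=r has no predecessor
#1=s depends on [0:r]
#2=r depends on [1:s]
#3=q has no predecessor
#4=r depends on [2:r]
#5=r depends on [4:r]
sources: [0:r, 3:q]
N(rest) = Σ N(rest − s) over sources s of rest; N(one piece) = 1:
  size 1 → [3]=1  [5]=1
  size 2 → [3,5]=2  [4,5]=1
  size 3 → [2,4,5]=1  [3,4,5]=3
  size 4 → [1,2,4,5]=1  [2,3,4,5]=4
  first=0(r) contributes 5
  first=3(q) contributes 1
|[w]| = 6

6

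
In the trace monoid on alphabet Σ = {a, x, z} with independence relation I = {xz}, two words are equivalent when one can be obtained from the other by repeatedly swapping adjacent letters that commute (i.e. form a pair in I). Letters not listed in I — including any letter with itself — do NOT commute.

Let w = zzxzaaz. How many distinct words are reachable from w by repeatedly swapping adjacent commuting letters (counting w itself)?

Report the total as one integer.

4

piece 0:z — minimal
piece 1:z rests on {0:z}
piece 2:x — minimal
piece 3:z rests on {1:z}
piece 4:a rests on {2:x, 3:z}
piece 5:a rests on {4:a}
piece 6:z rests on {5:a}
minimal pieces: {0:z, 2:x}
ways to finish when only these pieces remain (= sum over removing one remaining piece with nothing left below it):
  1 left: {6}→1
  2 left: {5,6}→1
  3 left: {4,5,6}→1
  4 left: {2,4,5,6}→1  {3,4,5,6}→1
  5 left: {1,3,4,5,6}→1  {2,3,4,5,6}→2
  placing 0:z first → 3 extensions
  placing 2:x first → 1 extensions
total linear extensions = 4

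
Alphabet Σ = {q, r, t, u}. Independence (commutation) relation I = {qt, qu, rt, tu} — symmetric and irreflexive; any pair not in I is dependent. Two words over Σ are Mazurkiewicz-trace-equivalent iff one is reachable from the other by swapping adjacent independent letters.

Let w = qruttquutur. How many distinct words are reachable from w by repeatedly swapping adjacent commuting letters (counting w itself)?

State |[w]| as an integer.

825

piece 0:q — minimal
piece 1:r rests on {0:q}
piece 2:u rests on {1:r}
piece 3:t — minimal
piece 4:t rests on {3:t}
piece 5:q rests on {1:r}
piece 6:u rests on {2:u}
piece 7:u rests on {6:u}
piece 8:t rests on {4:t}
piece 9:u rests on {7:u}
piece 10:r rests on {5:q, 9:u}
minimal pieces: {0:q, 3:t}
ways to finish when only these pieces remain (= sum over removing one remaining piece with nothing left below it):
  1 left: {8}→1  {10}→1
  2 left: {4,8}→1  {5,10}→1  {8,10}→2  {9,10}→1
  3 left: {3,4,8}→1  {4,8,10}→3  {5,8,10}→3  {5,9,10}→2  {7,9,10}→1  {8,9,10}→3
  4 left: {3,4,8,10}→4  {4,5,8,10}→6  {4,8,9,10}→6  {5,7,9,10}→3  {5,8,9,10}→8  {6,7,9,10}→1  {7,8,9,10}→4
  5 left: {2,6,7,9,10}→1  {3,4,5,8,10}→10  {3,4,8,9,10}→10  {4,5,8,9,10}→20  {4,7,8,9,10}→10  {5,6,7,9,10}→4  {5,7,8,9,10}→15  {6,7,8,9,10}→5
  6 left: {2,5,6,7,9,10}→5  {2,6,7,8,9,10}→6  {3,4,5,8,9,10}→40  {3,4,7,8,9,10}→20  {4,5,7,8,9,10}→45  {4,6,7,8,9,10}→15  {5,6,7,8,9,10}→24
  7 left: {1,2,5,6,7,9,10}→5  {2,4,6,7,8,9,10}→21  {2,5,6,7,8,9,10}→35  {3,4,5,7,8,9,10}→105  {3,4,6,7,8,9,10}→35  {4,5,6,7,8,9,10}→84
  8 left: {0,1,2,5,6,7,9,10}→5  {1,2,5,6,7,8,9,10}→40  {2,3,4,6,7,8,9,10}→56  {2,4,5,6,7,8,9,10}→140  {3,4,5,6,7,8,9,10}→224
  9 left: {0,1,2,5,6,7,8,9,10}→45  {1,2,4,5,6,7,8,9,10}→180  {2,3,4,5,6,7,8,9,10}→420
  placing 0:q first → 600 extensions
  placing 3:t first → 225 extensions
total linear extensions = 825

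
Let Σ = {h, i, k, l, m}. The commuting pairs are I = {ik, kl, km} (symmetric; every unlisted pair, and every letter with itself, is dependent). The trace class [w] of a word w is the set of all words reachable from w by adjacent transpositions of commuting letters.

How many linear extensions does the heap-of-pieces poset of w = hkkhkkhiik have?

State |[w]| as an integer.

piece 0:h — minimal
piece 1:k rests on {0:h}
piece 2:k rests on {1:k}
piece 3:h rests on {2:k}
piece 4:k rests on {3:h}
piece 5:k rests on {4:k}
piece 6:h rests on {5:k}
piece 7:i rests on {6:h}
piece 8:i rests on {7:i}
piece 9:k rests on {6:h}
minimal pieces: {0:h}
ways to finish when only these pieces remain (= sum over removing one remaining piece with nothing left below it):
  1 left: {8}→1  {9}→1
  2 left: {7,8}→1  {8,9}→2
  3 left: {7,8,9}→3
  4 left: {6,7,8,9}→3
  5 left: {5,6,7,8,9}→3
  6 left: {4,5,6,7,8,9}→3
  7 left: {3,4,5,6,7,8,9}→3
  8 left: {2,3,4,5,6,7,8,9}→3
  placing 0:h first → 3 extensions

3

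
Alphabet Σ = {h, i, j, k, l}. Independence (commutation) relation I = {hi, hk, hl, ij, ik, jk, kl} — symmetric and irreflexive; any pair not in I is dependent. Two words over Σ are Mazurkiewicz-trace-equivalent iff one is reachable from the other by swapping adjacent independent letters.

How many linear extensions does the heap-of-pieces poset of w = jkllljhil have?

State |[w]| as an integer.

45

piece 0:j — minimal
piece 1:k — minimal
piece 2:l rests on {0:j}
piece 3:l rests on {2:l}
piece 4:l rests on {3:l}
piece 5:j rests on {4:l}
piece 6:h rests on {5:j}
piece 7:i rests on {4:l}
piece 8:l rests on {5:j, 7:i}
minimal pieces: {0:j, 1:k}
ways to finish when only these pieces remain (= sum over removing one remaining piece with nothing left below it):
  1 left: {1}→1  {6}→1  {8}→1
  2 left: {1,6}→2  {1,8}→2  {6,8}→2  {7,8}→1
  3 left: {1,6,8}→6  {1,7,8}→3  {5,6,8}→2  {6,7,8}→3
  4 left: {1,5,6,8}→8  {1,6,7,8}→12  {5,6,7,8}→5
  5 left: {1,5,6,7,8}→25  {4,5,6,7,8}→5
  6 left: {1,4,5,6,7,8}→30  {3,4,5,6,7,8}→5
  7 left: {1,3,4,5,6,7,8}→35  {2,3,4,5,6,7,8}→5
  placing 0:j first → 40 extensions
  placing 1:k first → 5 extensions
total linear extensions = 45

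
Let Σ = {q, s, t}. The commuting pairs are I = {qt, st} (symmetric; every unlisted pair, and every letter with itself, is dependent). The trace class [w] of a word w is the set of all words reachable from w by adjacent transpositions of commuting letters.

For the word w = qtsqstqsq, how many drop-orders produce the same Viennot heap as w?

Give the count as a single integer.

36

#0=q has no predecessor
#1=t has no predecessor
#2=s depends on [0:q]
#3=q depends on [2:s]
#4=s depends on [3:q]
#5=t depends on [1:t]
#6=q depends on [4:s]
#7=s depends on [6:q]
#8=q depends on [7:s]
sources: [0:q, 1:t]
N(rest) = Σ N(rest − s) over sources s of rest; N(one piece) = 1:
  size 1 → [5]=1  [8]=1
  size 2 → [1,5]=1  [5,8]=2  [7,8]=1
  size 3 → [1,5,8]=3  [5,7,8]=3  [6,7,8]=1
  size 4 → [1,5,7,8]=6  [4,6,7,8]=1  [5,6,7,8]=4
  size 5 → [1,5,6,7,8]=10  [3,4,6,7,8]=1  [4,5,6,7,8]=5
  size 6 → [1,4,5,6,7,8]=15  [2,3,4,6,7,8]=1  [3,4,5,6,7,8]=6
  size 7 → [0,2,3,4,6,7,8]=1  [1,3,4,5,6,7,8]=21  [2,3,4,5,6,7,8]=7
  first=0(q) contributes 28
  first=1(t) contributes 8
|[w]| = 36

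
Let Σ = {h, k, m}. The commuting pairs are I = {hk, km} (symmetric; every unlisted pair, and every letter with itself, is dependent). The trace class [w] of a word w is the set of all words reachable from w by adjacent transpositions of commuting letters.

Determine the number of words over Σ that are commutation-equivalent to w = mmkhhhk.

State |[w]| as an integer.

piece 0:m — minimal
piece 1:m rests on {0:m}
piece 2:k — minimal
piece 3:h rests on {1:m}
piece 4:h rests on {3:h}
piece 5:h rests on {4:h}
piece 6:k rests on {2:k}
minimal pieces: {0:m, 2:k}
ways to finish when only these pieces remain (= sum over removing one remaining piece with nothing left below it):
  1 left: {5}→1  {6}→1
  2 left: {2,6}→1  {4,5}→1  {5,6}→2
  3 left: {2,5,6}→3  {3,4,5}→1  {4,5,6}→3
  4 left: {1,3,4,5}→1  {2,4,5,6}→6  {3,4,5,6}→4
  5 left: {0,1,3,4,5}→1  {1,3,4,5,6}→5  {2,3,4,5,6}→10
  placing 0:m first → 15 extensions
  placing 2:k first → 6 extensions
total linear extensions = 21

21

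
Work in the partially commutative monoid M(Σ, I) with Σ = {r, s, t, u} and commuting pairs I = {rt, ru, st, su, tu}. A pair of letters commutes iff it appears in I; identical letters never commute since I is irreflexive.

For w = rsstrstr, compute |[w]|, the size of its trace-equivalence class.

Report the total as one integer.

28

0(r) covers ∅
1(s) covers 0:r
2(s) covers 1:s
3(t) covers ∅
4(r) covers 2:s
5(s) covers 4:r
6(t) covers 3:t
7(r) covers 5:s
floor of heap: 0:r, 3:t
completions by unplaced set U, small U first (add the entries for U minus each lowest piece of U):
  |U|=1: {6}:1  {7}:1
  |U|=2: {3,6}:1  {5,7}:1  {6,7}:2
  |U|=3: {3,6,7}:3  {4,5,7}:1  {5,6,7}:3
  |U|=4: {2,4,5,7}:1  {3,5,6,7}:6  {4,5,6,7}:4
  |U|=5: {1,2,4,5,7}:1  {2,4,5,6,7}:5  {3,4,5,6,7}:10
  |U|=6: {0,1,2,4,5,7}:1  {1,2,4,5,6,7}:6  {2,3,4,5,6,7}:15
  start at 0(r): 21
  start at 3(t): 7
sum over floor = 28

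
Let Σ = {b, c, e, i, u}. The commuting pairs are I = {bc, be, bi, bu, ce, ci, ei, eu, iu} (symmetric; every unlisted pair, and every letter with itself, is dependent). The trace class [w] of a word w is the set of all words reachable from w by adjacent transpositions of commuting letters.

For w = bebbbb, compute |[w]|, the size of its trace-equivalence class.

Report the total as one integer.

6

0(b) covers ∅
1(e) covers ∅
2(b) covers 0:b
3(b) covers 2:b
4(b) covers 3:b
5(b) covers 4:b
floor of heap: 0:b, 1:e
completions by unplaced set U, small U first (add the entries for U minus each lowest piece of U):
  |U|=1: {1}:1  {5}:1
  |U|=2: {1,5}:2  {4,5}:1
  |U|=3: {1,4,5}:3  {3,4,5}:1
  |U|=4: {1,3,4,5}:4  {2,3,4,5}:1
  start at 0(b): 5
  start at 1(e): 1
sum over floor = 6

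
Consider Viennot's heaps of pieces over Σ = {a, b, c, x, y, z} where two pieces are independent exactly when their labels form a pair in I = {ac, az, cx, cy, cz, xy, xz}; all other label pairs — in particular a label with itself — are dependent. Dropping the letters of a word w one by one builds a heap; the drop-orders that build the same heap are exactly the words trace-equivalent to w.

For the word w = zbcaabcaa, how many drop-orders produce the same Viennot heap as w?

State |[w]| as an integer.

#0=z has no predecessor
#1=b depends on [0:z]
#2=c depends on [1:b]
#3=a depends on [1:b]
#4=a depends on [3:a]
#5=b depends on [2:c, 4:a]
#6=c depends on [5:b]
#7=a depends on [5:b]
#8=a depends on [7:a]
sources: [0:z]
N(rest) = Σ N(rest − s) over sources s of rest; N(one piece) = 1:
  size 1 → [6]=1  [8]=1
  size 2 → [6,8]=2  [7,8]=1
  size 3 → [6,7,8]=3
  size 4 → [5,6,7,8]=3
  size 5 → [2,5,6,7,8]=3  [4,5,6,7,8]=3
  size 6 → [2,4,5,6,7,8]=6  [3,4,5,6,7,8]=3
  size 7 → [2,3,4,5,6,7,8]=9
  first=0(z) contributes 9

9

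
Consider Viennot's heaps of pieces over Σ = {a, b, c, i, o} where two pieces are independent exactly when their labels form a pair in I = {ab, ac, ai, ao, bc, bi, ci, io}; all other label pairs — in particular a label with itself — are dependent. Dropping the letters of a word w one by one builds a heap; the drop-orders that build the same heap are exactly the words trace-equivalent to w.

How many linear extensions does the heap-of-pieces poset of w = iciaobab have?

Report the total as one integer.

#0=i has no predecessor
#1=c has no predecessor
#2=i depends on [0:i]
#3=a has no predecessor
#4=o depends on [1:c]
#5=b depends on [4:o]
#6=a depends on [3:a]
#7=b depends on [5:b]
sources: [0:i, 1:c, 3:a]
N(rest) = Σ N(rest − s) over sources s of rest; N(one piece) = 1:
  size 1 → [2]=1  [6]=1  [7]=1
  size 2 → [0,2]=1  [2,6]=2  [2,7]=2  [3,6]=1  [5,7]=1  [6,7]=2
  size 3 → [0,2,6]=3  [0,2,7]=3  [2,3,6]=3  [2,5,7]=3  [2,6,7]=6  [3,6,7]=3  [4,5,7]=1  [5,6,7]=3
  size 4 → [0,2,3,6]=6  [0,2,5,7]=6  [0,2,6,7]=12  [1,4,5,7]=1  [2,3,6,7]=12  [2,4,5,7]=4  [2,5,6,7]=12  [3,5,6,7]=6  [4,5,6,7]=4
  size 5 → [0,2,3,6,7]=30  [0,2,4,5,7]=10  [0,2,5,6,7]=30  [1,2,4,5,7]=5  [1,4,5,6,7]=5  [2,3,5,6,7]=30  [2,4,5,6,7]=20  [3,4,5,6,7]=10
  size 6 → [0,1,2,4,5,7]=15  [0,2,3,5,6,7]=90  [0,2,4,5,6,7]=60  [1,2,4,5,6,7]=30  [1,3,4,5,6,7]=15  [2,3,4,5,6,7]=60
  first=0(i) contributes 105
  first=1(c) contributes 210
  first=3(a) contributes 105
|[w]| = 420

420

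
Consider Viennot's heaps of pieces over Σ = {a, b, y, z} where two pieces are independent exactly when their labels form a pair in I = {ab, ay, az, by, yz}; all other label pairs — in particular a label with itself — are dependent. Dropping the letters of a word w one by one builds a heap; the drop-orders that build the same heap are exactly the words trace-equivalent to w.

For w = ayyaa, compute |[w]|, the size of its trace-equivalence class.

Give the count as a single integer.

0(a) covers ∅
1(y) covers ∅
2(y) covers 1:y
3(a) covers 0:a
4(a) covers 3:a
floor of heap: 0:a, 1:y
completions by unplaced set U, small U first (add the entries for U minus each lowest piece of U):
  |U|=1: {2}:1  {4}:1
  |U|=2: {1,2}:1  {2,4}:2  {3,4}:1
  |U|=3: {0,3,4}:1  {1,2,4}:3  {2,3,4}:3
  start at 0(a): 6
  start at 1(y): 4
sum over floor = 10

10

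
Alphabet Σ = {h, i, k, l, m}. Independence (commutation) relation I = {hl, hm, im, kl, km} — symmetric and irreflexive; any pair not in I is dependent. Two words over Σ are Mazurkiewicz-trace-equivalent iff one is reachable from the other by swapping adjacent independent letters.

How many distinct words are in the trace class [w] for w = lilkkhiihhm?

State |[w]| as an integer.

26

drop 0:l onto floor
drop 1:i onto {0:l}
drop 2:l onto {1:i}
drop 3:k onto {1:i}
drop 4:k onto {3:k}
drop 5:h onto {4:k}
drop 6:i onto {2:l, 5:h}
drop 7:i onto {6:i}
drop 8:h onto {7:i}
drop 9:h onto {8:h}
drop 10:m onto {2:l}
ground layer = {0:l}
drop-orders for the pieces not yet dropped (sum over which currently-grounded one goes next):
  1 to go: {9} 1  {10} 1
  2 to go: {8,9} 1  {9,10} 2
  3 to go: {7,8,9} 1  {8,9,10} 3
  4 to go: {6,7,8,9} 1  {7,8,9,10} 4
  5 to go: {5,6,7,8,9} 1  {6,7,8,9,10} 5
  6 to go: {2,6,7,8,9,10} 5  {4,5,6,7,8,9} 1  {5,6,7,8,9,10} 6
  7 to go: {2,5,6,7,8,9,10} 11  {3,4,5,6,7,8,9} 1  {4,5,6,7,8,9,10} 7
  8 to go: {2,4,5,6,7,8,9,10} 18  {3,4,5,6,7,8,9,10} 8
  9 to go: {2,3,4,5,6,7,8,9,10} 26
  if 0:l drops first: 26 orders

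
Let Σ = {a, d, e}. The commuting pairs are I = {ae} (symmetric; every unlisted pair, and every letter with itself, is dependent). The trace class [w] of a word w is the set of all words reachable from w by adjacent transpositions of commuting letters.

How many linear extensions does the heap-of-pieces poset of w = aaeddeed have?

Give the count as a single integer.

3

piece 0:a — minimal
piece 1:a rests on {0:a}
piece 2:e — minimal
piece 3:d rests on {1:a, 2:e}
piece 4:d rests on {3:d}
piece 5:e rests on {4:d}
piece 6:e rests on {5:e}
piece 7:d rests on {6:e}
minimal pieces: {0:a, 2:e}
ways to finish when only these pieces remain (= sum over removing one remaining piece with nothing left below it):
  1 left: {7}→1
  2 left: {6,7}→1
  3 left: {5,6,7}→1
  4 left: {4,5,6,7}→1
  5 left: {3,4,5,6,7}→1
  6 left: {1,3,4,5,6,7}→1  {2,3,4,5,6,7}→1
  placing 0:a first → 2 extensions
  placing 2:e first → 1 extensions
total linear extensions = 3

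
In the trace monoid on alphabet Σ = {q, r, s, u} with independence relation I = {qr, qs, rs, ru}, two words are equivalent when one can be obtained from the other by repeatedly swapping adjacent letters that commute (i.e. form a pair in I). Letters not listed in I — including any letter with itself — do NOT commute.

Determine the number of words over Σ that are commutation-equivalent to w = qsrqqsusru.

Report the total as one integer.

450

#0=q has no predecessor
#1=s has no predecessor
#2=r has no predecessor
#3=q depends on [0:q]
#4=q depends on [3:q]
#5=s depends on [1:s]
#6=u depends on [4:q, 5:s]
#7=s depends on [6:u]
#8=r depends on [2:r]
#9=u depends on [7:s]
sources: [0:q, 1:s, 2:r]
N(rest) = Σ N(rest − s) over sources s of rest; N(one piece) = 1:
  size 1 → [8]=1  [9]=1
  size 2 → [2,8]=1  [7,9]=1  [8,9]=2
  size 3 → [2,8,9]=3  [6,7,9]=1  [7,8,9]=3
  size 4 → [2,7,8,9]=6  [4,6,7,9]=1  [5,6,7,9]=1  [6,7,8,9]=4
  size 5 → [1,5,6,7,9]=1  [2,6,7,8,9]=10  [3,4,6,7,9]=1  [4,5,6,7,9]=2  [4,6,7,8,9]=5  [5,6,7,8,9]=5
  size 6 → [0,3,4,6,7,9]=1  [1,4,5,6,7,9]=3  [1,5,6,7,8,9]=6  [2,4,6,7,8,9]=15  [2,5,6,7,8,9]=15  [3,4,5,6,7,9]=3  [3,4,6,7,8,9]=6  [4,5,6,7,8,9]=12
  size 7 → [0,3,4,5,6,7,9]=4  [0,3,4,6,7,8,9]=7  [1,2,5,6,7,8,9]=21  [1,3,4,5,6,7,9]=6  [1,4,5,6,7,8,9]=21  [2,3,4,6,7,8,9]=21  [2,4,5,6,7,8,9]=42  [3,4,5,6,7,8,9]=21
  size 8 → [0,1,3,4,5,6,7,9]=10  [0,2,3,4,6,7,8,9]=28  [0,3,4,5,6,7,8,9]=32  [1,2,4,5,6,7,8,9]=84  [1,3,4,5,6,7,8,9]=48  [2,3,4,5,6,7,8,9]=84
  first=0(q) contributes 216
  first=1(s) contributes 144
  first=2(r) contributes 90
|[w]| = 450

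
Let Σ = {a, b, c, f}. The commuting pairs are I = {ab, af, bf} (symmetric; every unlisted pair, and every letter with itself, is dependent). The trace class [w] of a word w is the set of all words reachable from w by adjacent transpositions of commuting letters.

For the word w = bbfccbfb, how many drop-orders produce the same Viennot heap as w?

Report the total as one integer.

9

0(b) covers ∅
1(b) covers 0:b
2(f) covers ∅
3(c) covers 1:b, 2:f
4(c) covers 3:c
5(b) covers 4:c
6(f) covers 4:c
7(b) covers 5:b
floor of heap: 0:b, 2:f
completions by unplaced set U, small U first (add the entries for U minus each lowest piece of U):
  |U|=1: {6}:1  {7}:1
  |U|=2: {5,7}:1  {6,7}:2
  |U|=3: {5,6,7}:3
  |U|=4: {4,5,6,7}:3
  |U|=5: {3,4,5,6,7}:3
  |U|=6: {1,3,4,5,6,7}:3  {2,3,4,5,6,7}:3
  start at 0(b): 6
  start at 2(f): 3
sum over floor = 9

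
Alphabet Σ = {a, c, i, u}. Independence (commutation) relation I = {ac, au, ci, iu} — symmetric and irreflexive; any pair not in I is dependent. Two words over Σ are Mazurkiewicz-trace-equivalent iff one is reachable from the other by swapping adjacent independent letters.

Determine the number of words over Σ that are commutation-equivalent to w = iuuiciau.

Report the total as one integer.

piece 0:i — minimal
piece 1:u — minimal
piece 2:u rests on {1:u}
piece 3:i rests on {0:i}
piece 4:c rests on {2:u}
piece 5:i rests on {3:i}
piece 6:a rests on {5:i}
piece 7:u rests on {4:c}
minimal pieces: {0:i, 1:u}
ways to finish when only these pieces remain (= sum over removing one remaining piece with nothing left below it):
  1 left: {6}→1  {7}→1
  2 left: {4,7}→1  {5,6}→1  {6,7}→2
  3 left: {2,4,7}→1  {3,5,6}→1  {4,6,7}→3  {5,6,7}→3
  4 left: {0,3,5,6}→1  {1,2,4,7}→1  {2,4,6,7}→4  {3,5,6,7}→4  {4,5,6,7}→6
  5 left: {0,3,5,6,7}→5  {1,2,4,6,7}→5  {2,4,5,6,7}→10  {3,4,5,6,7}→10
  6 left: {0,3,4,5,6,7}→15  {1,2,4,5,6,7}→15  {2,3,4,5,6,7}→20
  placing 0:i first → 35 extensions
  placing 1:u first → 35 extensions
total linear extensions = 70

70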